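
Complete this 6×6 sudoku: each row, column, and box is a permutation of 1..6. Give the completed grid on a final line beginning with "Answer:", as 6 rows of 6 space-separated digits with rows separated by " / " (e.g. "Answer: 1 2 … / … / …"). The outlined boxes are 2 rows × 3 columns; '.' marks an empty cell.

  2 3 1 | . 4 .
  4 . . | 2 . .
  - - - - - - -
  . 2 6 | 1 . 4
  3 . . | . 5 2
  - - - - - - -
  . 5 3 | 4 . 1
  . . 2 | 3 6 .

Step 1. [r2c6∈{3,5,6}] r2c6 is the only open cell in col 6 admitting 3, so r2c6=3.
Step 2. [r6c2∈{1,4}] row 6 places 4 nowhere but r6c2 ⇒ r6c2=4.
Step 3. [r1c4∈{5,6}] across col 4, 5 lands solely at r1c4 ⇒ r1c4=5.
Step 4. [r3c5∈{3}] r3c5's peers cover all but 3 ⇒ r3c5=3.
Step 5. [r1c6∈{6}] r1c6's peers cover all but 6 ⇒ r1c6=6.
Step 6. [r4c2∈{1}] r4c2 has the single candidate 1. So r4c2=1.
Step 7. [r5c5∈{2}] r5c5 has the single candidate 2. So r5c5=2.
Step 8. [r6c1∈{1}] r6c1 has the single candidate 1. So r6c1=1.
Step 9. [r4c4∈{6}] r4c4 has the single candidate 6, so r4c4=6.
Step 10. [r2c5∈{1}] r2c5 has the single candidate 1. So r2c5=1.
Step 11. [r2c2∈{6}] only 6 remains possible at r2c2. So r2c2=6.
Step 12. [r3c1∈{5}] nothing but 5 survives at r3c1. So r3c1=5.
Step 13. [r6c6∈{5}] r6c6 has the single candidate 5 ⇒ r6c6=5.
Step 14. [r4c3∈{4}] r4c3 is down to just 4, so r4c3=4.
Step 15. [r5c1∈{6}] r5c1 has the single candidate 6. So r5c1=6.
Step 16. [r2c3∈{5}] nothing but 5 survives at r2c3, so r2c3=5.

Answer: 2 3 1 5 4 6 / 4 6 5 2 1 3 / 5 2 6 1 3 4 / 3 1 4 6 5 2 / 6 5 3 4 2 1 / 1 4 2 3 6 5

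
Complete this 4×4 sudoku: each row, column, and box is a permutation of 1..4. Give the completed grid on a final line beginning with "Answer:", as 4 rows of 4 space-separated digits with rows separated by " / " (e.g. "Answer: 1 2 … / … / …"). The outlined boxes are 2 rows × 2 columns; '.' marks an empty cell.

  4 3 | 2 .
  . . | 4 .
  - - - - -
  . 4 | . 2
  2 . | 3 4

Step 1. [r2c1∈{1}] r2c1's peers cover all but 1, so r2c1=1.
Step 2. [r2c2∈{2}] nothing but 2 survives at r2c2. So r2c2=2.
Step 3. [r1c4∈{1}] r1c4 has the single candidate 1 ⇒ r1c4=1.
Step 4. [r4c2∈{1}] r4c2 is down to just 1. So r4c2=1.
Step 5. [r3c1∈{3}] r3c1 has the single candidate 3. So r3c1=3.
Step 6. [r3c3∈{1}] r3c3's peers cover all but 1 ⇒ r3c3=1.
Step 7. [r2c4∈{3}] r2c4's peers cover all but 3. So r2c4=3.

Answer: 4 3 2 1 / 1 2 4 3 / 3 4 1 2 / 2 1 3 4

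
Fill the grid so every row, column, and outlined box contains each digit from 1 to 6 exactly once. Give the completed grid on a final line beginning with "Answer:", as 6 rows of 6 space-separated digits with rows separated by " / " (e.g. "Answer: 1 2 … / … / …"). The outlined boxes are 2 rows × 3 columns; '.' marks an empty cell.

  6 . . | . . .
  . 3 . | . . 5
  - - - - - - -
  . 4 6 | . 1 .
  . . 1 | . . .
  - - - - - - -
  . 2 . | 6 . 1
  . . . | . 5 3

Step 1. [r6c3∈{4}] nothing but 4 survives at r6c3 ⇒ r6c3=4.
Step 2. [r3c6∈{2}] r3c6's peers cover all but 2 ⇒ r3c6=2.
Step 3. [r1c6∈{4}] r1c6's peers cover all but 4, so r1c6=4.
Step 4. [r4c2∈{5}] nothing but 5 survives at r4c2 ⇒ r4c2=5.
Step 5. [r2c3∈{2}] nothing but 2 survives at r2c3. So r2c3=2.
Step 6. [r1c2∈{1}] only 1 remains possible at r1c2. So r1c2=1.
Step 7. [r3c1∈{3}] nothing but 3 survives at r3c1 ⇒ r3c1=3.
Step 8. [r1c5∈{2,3}] in col 5, 2 fits only at r1c5. So r1c5=2.
Step 9. [r4c5∈{3,4,6}] r4c5 is the only open cell in col 5 admitting 3 ⇒ r4c5=3.
Step 10. [r5c1∈{5}] nothing but 5 survives at r5c1, so r5c1=5.
Step 11. [r4c6∈{6}] r4c6's peers cover all but 6 ⇒ r4c6=6.
Step 12. [r4c4∈{4}] nothing but 4 survives at r4c4. So r4c4=4.
Step 13. [r2c4∈{1}] r2c4's peers cover all but 1, so r2c4=1.
Step 14. [r1c4∈{3}] nothing but 3 survives at r1c4 ⇒ r1c4=3.
Step 15. [r1c3∈{5}] r1c3 has the single candidate 5 ⇒ r1c3=5.
Step 16. [r4c1∈{2}] r4c1 is down to just 2. So r4c1=2.
Step 17. [r6c4∈{2}] r6c4 is down to just 2. So r6c4=2.
Step 18. [r2c1∈{4}] only 4 remains possible at r2c1, so r2c1=4.
Step 19. [r2c5∈{6}] r2c5 is down to just 6, so r2c5=6.
Step 20. [r6c2∈{6}] nothing but 6 survives at r6c2 ⇒ r6c2=6.
Step 21. [r5c5∈{4}] r5c5 has the single candidate 4, so r5c5=4.
Step 22. [r6c1∈{1}] r6c1 is down to just 1, so r6c1=1.
Step 23. [r3c4∈{5}] only 5 remains possible at r3c4, so r3c4=5.
Step 24. [r5c3∈{3}] r5c3 has the single candidate 3 ⇒ r5c3=3.

Answer: 6 1 5 3 2 4 / 4 3 2 1 6 5 / 3 4 6 5 1 2 / 2 5 1 4 3 6 / 5 2 3 6 4 1 / 1 6 4 2 5 3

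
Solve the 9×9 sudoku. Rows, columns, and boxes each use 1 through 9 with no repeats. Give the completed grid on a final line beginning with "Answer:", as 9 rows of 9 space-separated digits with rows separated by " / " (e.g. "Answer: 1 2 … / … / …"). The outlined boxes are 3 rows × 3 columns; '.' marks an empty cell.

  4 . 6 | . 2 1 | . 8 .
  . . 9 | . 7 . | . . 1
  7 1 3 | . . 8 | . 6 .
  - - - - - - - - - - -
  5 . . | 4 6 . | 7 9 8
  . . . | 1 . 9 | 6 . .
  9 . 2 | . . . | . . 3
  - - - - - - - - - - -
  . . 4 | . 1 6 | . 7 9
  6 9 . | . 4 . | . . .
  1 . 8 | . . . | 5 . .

Step 1. [r8c9∈{2}] r8c9 has the single candidate 2. So r8c9=2.
Step 2. [r4c2∈{3}] r4c2 has the single candidate 3. So r4c2=3.
Step 3. [r1c2∈{5}] r1c2 has the single candidate 5, so r1c2=5.
Step 4. [r7c4∈{2,3,5,8}] row 7 places 5 nowhere but r7c4 ⇒ r7c4=5.
Step 5. [r9c4∈{2,3,7,9}] across col 4, 2 lands solely at r9c4 ⇒ r9c4=2.
Step 6. [r3c7∈{2,4,9}] in row 3, 2 fits only at r3c7. So r3c7=2.
Step 7. [r3c9∈{4,5}] r3c9 is the only open cell in row 3 admitting 4, so r3c9=4.
Step 8. [r2c7∈{3}] r2c7 is down to just 3 ⇒ r2c7=3.
Step 9. [r5c1∈{8}] nothing but 8 survives at r5c1, so r5c1=8.
Step 10. [r9c2∈{7}] nothing but 7 survives at r9c2. So r9c2=7.
Step 11. [r6c7∈{1,4}] r6c7 is the only open cell in col 7 admitting 4. So r6c7=4.
Step 12. [r8c4∈{3,7,8}] box 8 places 8 nowhere but r8c4 ⇒ r8c4=8.
Step 13. [r3c5∈{5,9}] row 3 places 5 nowhere but r3c5 ⇒ r3c5=5.
Step 14. [r9c6∈{3}] nothing but 3 survives at r9c6 ⇒ r9c6=3.
Step 15. [r2c8∈{5}] r2c8 has the single candidate 5, so r2c8=5.
Step 16. [r7c2∈{2}] only 2 remains possible at r7c2, so r7c2=2.
Step 17. [r8c7∈{1}] only 1 remains possible at r8c7, so r8c7=1.
Step 18. [r6c6∈{5,7}] row 6 places 5 nowhere but r6c6 ⇒ r6c6=5.
Step 19. [r1c4∈{3,9}] in row 1, 3 fits only at r1c4, so r1c4=3.
Step 20. [r4c6∈{2}] only 2 remains possible at r4c6 ⇒ r4c6=2.
Step 21. [r4c3∈{1}] r4c3 has the single candidate 1, so r4c3=1.
Step 22. [r1c7∈{9}] r1c7's peers cover all but 9, so r1c7=9.
Step 23. [r2c1∈{2}] r2c1's peers cover all but 2. So r2c1=2.
Step 24. [r3c4∈{9}] only 9 remains possible at r3c4 ⇒ r3c4=9.
Step 25. [r8c6∈{7}] r8c6 has the single candidate 7 ⇒ r8c6=7.
Step 26. [r1c9∈{7}] nothing but 7 survives at r1c9, so r1c9=7.
Step 27. [r2c6∈{4}] r2c6 has the single candidate 4, so r2c6=4.
Step 28. [r5c9∈{5}] r5c9 is down to just 5, so r5c9=5.
Step 29. [r9c9∈{6}] r9c9 has the single candidate 6 ⇒ r9c9=6.
Step 30. [r6c4∈{7}] nothing but 7 survives at r6c4. So r6c4=7.
Step 31. [r6c2∈{6}] only 6 remains possible at r6c2 ⇒ r6c2=6.
Step 32. [r7c1∈{3}] r7c1 is down to just 3 ⇒ r7c1=3.
Step 33. [r5c3∈{7}] r5c3 is down to just 7. So r5c3=7.
Step 34. [r9c8∈{4}] r9c8 is down to just 4. So r9c8=4.
Step 35. [r8c3∈{5}] r8c3's peers cover all but 5 ⇒ r8c3=5.
Step 36. [r8c8∈{3}] r8c8 has the single candidate 3 ⇒ r8c8=3.
Step 37. [r6c8∈{1}] r6c8 has the single candidate 1 ⇒ r6c8=1.
Step 38. [r6c5∈{8}] r6c5 has the single candidate 8. So r6c5=8.
Step 39. [r5c5∈{3}] r5c5's peers cover all but 3. So r5c5=3.
Step 40. [r2c2∈{8}] r2c2 is down to just 8. So r2c2=8.
Step 41. [r2c4∈{6}] r2c4's peers cover all but 6. So r2c4=6.
Step 42. [r7c7∈{8}] only 8 remains possible at r7c7. So r7c7=8.
Step 43. [r5c8∈{2}] nothing but 2 survives at r5c8, so r5c8=2.
Step 44. [r9c5∈{9}] r9c5 has the single candidate 9 ⇒ r9c5=9.
Step 45. [r5c2∈{4}] nothing but 4 survives at r5c2. So r5c2=4.

Answer: 4 5 6 3 2 1 9 8 7 / 2 8 9 6 7 4 3 5 1 / 7 1 3 9 5 8 2 6 4 / 5 3 1 4 6 2 7 9 8 / 8 4 7 1 3 9 6 2 5 / 9 6 2 7 8 5 4 1 3 / 3 2 4 5 1 6 8 7 9 / 6 9 5 8 4 7 1 3 2 / 1 7 8 2 9 3 5 4 6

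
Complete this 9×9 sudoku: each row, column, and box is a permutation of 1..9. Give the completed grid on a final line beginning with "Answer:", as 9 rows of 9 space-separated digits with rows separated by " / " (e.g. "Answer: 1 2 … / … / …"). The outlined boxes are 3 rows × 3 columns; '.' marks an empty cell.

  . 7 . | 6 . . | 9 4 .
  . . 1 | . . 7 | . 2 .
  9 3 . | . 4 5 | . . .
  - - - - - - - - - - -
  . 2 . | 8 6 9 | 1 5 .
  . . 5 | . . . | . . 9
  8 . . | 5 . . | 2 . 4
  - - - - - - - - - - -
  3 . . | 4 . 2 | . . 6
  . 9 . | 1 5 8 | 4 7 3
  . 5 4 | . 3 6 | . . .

Step 1. [r9c7∈{8}] r9c7's peers cover all but 8 ⇒ r9c7=8.
Step 2. [r2c7∈{3,5,6}] in box 3, 3 fits only at r2c7 ⇒ r2c7=3.
Step 3. [r5c4∈{2,3,7}] 3 has one home in col 4: r5c4. So r5c4=3.
Step 4. [r6c6∈{1}] only 1 remains possible at r6c6. So r6c6=1.
Step 5. [r6c2∈{6}] r6c2's peers cover all but 6, so r6c2=6.
Step 6. [r4c9∈{7}] r4c9 has the single candidate 7 ⇒ r4c9=7.
Step 7. [r2c1∈{4,5,6}] across row 2, 6 lands solely at r2c1 ⇒ r2c1=6.
Step 8. [r6c5∈{7}] only 7 remains possible at r6c5, so r6c5=7.
Step 9. [r7c5∈{9}] r7c5 is down to just 9, so r7c5=9.
Step 10. [r7c8∈{1}] nothing but 1 survives at r7c8 ⇒ r7c8=1.
Step 11. [r9c1∈{1,2,7}] in row 9, 1 fits only at r9c1 ⇒ r9c1=1.
Step 12. [r2c5∈{8}] nothing but 8 survives at r2c5. So r2c5=8.
Step 13. [r5c6∈{4}] r5c6 has the single candidate 4 ⇒ r5c6=4.
Step 14. [r1c1∈{2,5}] col 1 places 5 nowhere but r1c1 ⇒ r1c1=5.
Step 15. [r3c4∈{2}] only 2 remains possible at r3c4. So r3c4=2.
Step 16. [r3c3∈{8}] r3c3's peers cover all but 8, so r3c3=8.
Step 17. [r5c7∈{6}] nothing but 6 survives at r5c7 ⇒ r5c7=6.
Step 18. [r6c8∈{3}] r6c8 is down to just 3, so r6c8=3.
Step 19. [r3c9∈{1}] r3c9's peers cover all but 1, so r3c9=1.
Step 20. [r8c1∈{2}] r8c1 has the single candidate 2 ⇒ r8c1=2.
Step 21. [r3c8∈{6}] nothing but 6 survives at r3c8, so r3c8=6.
Step 22. [r1c6∈{3}] r1c6 is down to just 3 ⇒ r1c6=3.
Step 23. [r5c5∈{2}] r5c5 is down to just 2 ⇒ r5c5=2.
Step 24. [r4c3∈{3}] only 3 remains possible at r4c3 ⇒ r4c3=3.
Step 25. [r9c4∈{7}] r9c4 is down to just 7. So r9c4=7.
Step 26. [r2c2∈{4}] r2c2 has the single candidate 4, so r2c2=4.
Step 27. [r6c3∈{9}] r6c3's peers cover all but 9. So r6c3=9.
Step 28. [r9c9∈{2}] r9c9 has the single candidate 2, so r9c9=2.
Step 29. [r2c9∈{5}] only 5 remains possible at r2c9 ⇒ r2c9=5.
Step 30. [r7c2∈{8}] r7c2 has the single candidate 8. So r7c2=8.
Step 31. [r3c7∈{7}] r3c7 has the single candidate 7. So r3c7=7.
Step 32. [r1c3∈{2}] only 2 remains possible at r1c3. So r1c3=2.
Step 33. [r5c1∈{7}] r5c1 has the single candidate 7. So r5c1=7.
Step 34. [r4c1∈{4}] r4c1 is down to just 4. So r4c1=4.
Step 35. [r7c7∈{5}] r7c7 is down to just 5 ⇒ r7c7=5.
Step 36. [r2c4∈{9}] r2c4 has the single candidate 9, so r2c4=9.
Step 37. [r5c8∈{8}] r5c8's peers cover all but 8. So r5c8=8.
Step 38. [r8c3∈{6}] r8c3 is down to just 6, so r8c3=6.
Step 39. [r7c3∈{7}] nothing but 7 survives at r7c3, so r7c3=7.
Step 40. [r9c8∈{9}] only 9 remains possible at r9c8 ⇒ r9c8=9.
Step 41. [r1c9∈{8}] r1c9's peers cover all but 8, so r1c9=8.
Step 42. [r1c5∈{1}] only 1 remains possible at r1c5 ⇒ r1c5=1.
Step 43. [r5c2∈{1}] r5c2's peers cover all but 1 ⇒ r5c2=1.

Answer: 5 7 2 6 1 3 9 4 8 / 6 4 1 9 8 7 3 2 5 / 9 3 8 2 4 5 7 6 1 / 4 2 3 8 6 9 1 5 7 / 7 1 5 3 2 4 6 8 9 / 8 6 9 5 7 1 2 3 4 / 3 8 7 4 9 2 5 1 6 / 2 9 6 1 5 8 4 7 3 / 1 5 4 7 3 6 8 9 2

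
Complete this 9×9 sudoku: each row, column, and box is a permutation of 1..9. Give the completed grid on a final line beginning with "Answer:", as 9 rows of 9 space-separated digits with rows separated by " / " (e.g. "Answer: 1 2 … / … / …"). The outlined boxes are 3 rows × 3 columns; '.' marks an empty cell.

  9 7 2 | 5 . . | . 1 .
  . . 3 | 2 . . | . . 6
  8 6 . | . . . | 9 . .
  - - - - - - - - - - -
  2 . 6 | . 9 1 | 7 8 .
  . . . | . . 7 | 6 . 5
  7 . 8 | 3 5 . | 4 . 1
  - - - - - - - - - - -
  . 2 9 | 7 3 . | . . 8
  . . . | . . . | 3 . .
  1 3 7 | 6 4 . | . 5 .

Step 1. [r9c6∈{2,8,9}] 8 has one home in row 9: r9c6 ⇒ r9c6=8.
Step 2. [r3c3∈{1,4,5}] 5 has one home in row 3: r3c3 ⇒ r3c3=5.
Step 3. [r2c1∈{4}] r2c1 is down to just 4 ⇒ r2c1=4.
Step 4. [r7c8∈{4,6}] in row 7, 4 fits only at r7c8, so r7c8=4.
Step 5. [r8c8∈{2,6,7,9}] col 8 places 6 nowhere but r8c8, so r8c8=6.
Step 6. [r4c9∈{3}] only 3 remains possible at r4c9. So r4c9=3.
Step 7. [r8c9∈{2,7,9}] 7 has one home in row 8: r8c9. So r8c9=7.
Step 8. [r1c6∈{3,4,6}] r1c6 is the only open cell in row 1 admitting 3, so r1c6=3.
Step 9. [r8c1∈{5}] r8c1 has the single candidate 5. So r8c1=5.
Step 10. [r4c4∈{4}] r4c4's peers cover all but 4, so r4c4=4.
Step 11. [r3c4∈{1}] nothing but 1 survives at r3c4. So r3c4=1.
Step 12. [r5c3∈{1,4}] 1 has one home in col 3: r5c3. So r5c3=1.
Step 13. [r2c8∈{7}] r2c8's peers cover all but 7. So r2c8=7.
Step 14. [r2c5∈{8}] r2c5 has the single candidate 8, so r2c5=8.
Step 15. [r5c5∈{2}] r5c5 has the single candidate 2 ⇒ r5c5=2.
Step 16. [r5c8∈{9}] r5c8's peers cover all but 9 ⇒ r5c8=9.
Step 17. [r8c3∈{4}] r8c3 has the single candidate 4. So r8c3=4.
Step 18. [r9c7∈{2}] r9c7 has the single candidate 2 ⇒ r9c7=2.
Step 19. [r3c9∈{2,4}] across col 9, 2 lands solely at r3c9, so r3c9=2.
Step 20. [r8c6∈{2,9}] across row 8, 2 lands solely at r8c6 ⇒ r8c6=2.
Step 21. [r2c6∈{9}] r2c6 is down to just 9, so r2c6=9.
Step 22. [r2c7∈{5}] r2c7's peers cover all but 5, so r2c7=5.
Step 23. [r3c5∈{7}] r3c5's peers cover all but 7 ⇒ r3c5=7.
Step 24. [r5c4∈{8}] r5c4 has the single candidate 8, so r5c4=8.
Step 25. [r7c7∈{1}] r7c7 is down to just 1 ⇒ r7c7=1.
Step 26. [r6c2∈{9}] r6c2 is down to just 9, so r6c2=9.
Step 27. [r4c2∈{5}] nothing but 5 survives at r4c2 ⇒ r4c2=5.
Step 28. [r1c7∈{8}] only 8 remains possible at r1c7. So r1c7=8.
Step 29. [r6c8∈{2}] only 2 remains possible at r6c8, so r6c8=2.
Step 30. [r6c6∈{6}] r6c6's peers cover all but 6, so r6c6=6.
Step 31. [r3c6∈{4}] nothing but 4 survives at r3c6, so r3c6=4.
Step 32. [r1c9∈{4}] only 4 remains possible at r1c9, so r1c9=4.
Step 33. [r9c9∈{9}] r9c9 is down to just 9, so r9c9=9.
Step 34. [r5c1∈{3}] r5c1 is down to just 3 ⇒ r5c1=3.
Step 35. [r5c2∈{4}] nothing but 4 survives at r5c2. So r5c2=4.
Step 36. [r1c5∈{6}] only 6 remains possible at r1c5. So r1c5=6.
Step 37. [r8c4∈{9}] only 9 remains possible at r8c4, so r8c4=9.
Step 38. [r7c1∈{6}] only 6 remains possible at r7c1. So r7c1=6.
Step 39. [r3c8∈{3}] r3c8's peers cover all but 3 ⇒ r3c8=3.
Step 40. [r2c2∈{1}] r2c2's peers cover all but 1. So r2c2=1.
Step 41. [r7c6∈{5}] nothing but 5 survives at r7c6. So r7c6=5.
Step 42. [r8c5∈{1}] r8c5's peers cover all but 1, so r8c5=1.
Step 43. [r8c2∈{8}] nothing but 8 survives at r8c2. So r8c2=8.

Answer: 9 7 2 5 6 3 8 1 4 / 4 1 3 2 8 9 5 7 6 / 8 6 5 1 7 4 9 3 2 / 2 5 6 4 9 1 7 8 3 / 3 4 1 8 2 7 6 9 5 / 7 9 8 3 5 6 4 2 1 / 6 2 9 7 3 5 1 4 8 / 5 8 4 9 1 2 3 6 7 / 1 3 7 6 4 8 2 5 9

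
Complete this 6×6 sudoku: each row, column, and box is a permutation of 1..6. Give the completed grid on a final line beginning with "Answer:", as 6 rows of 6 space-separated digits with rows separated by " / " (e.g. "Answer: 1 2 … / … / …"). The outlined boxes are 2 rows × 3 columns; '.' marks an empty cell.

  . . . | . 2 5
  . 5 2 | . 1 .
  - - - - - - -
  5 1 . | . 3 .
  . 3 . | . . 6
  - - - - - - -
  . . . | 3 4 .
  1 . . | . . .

Step 1. [r4c3∈{4}] nothing but 4 survives at r4c3, so r4c3=4.
Step 2. [r6c5∈{5,6}] across col 5, 6 lands solely at r6c5. So r6c5=6.
Step 3. [r6c6∈{2}] only 2 remains possible at r6c6. So r6c6=2.
Step 4. [r3c3∈{6}] nothing but 6 survives at r3c3. So r3c3=6.
Step 5. [r4c1∈{2}] nothing but 2 survives at r4c1 ⇒ r4c1=2.
Step 6. [r5c1∈{6}] r5c1 has the single candidate 6, so r5c1=6.
Step 7. [r6c3∈{3,5}] in row 6, 3 fits only at r6c3. So r6c3=3.
Step 8. [r2c6∈{3,4}] col 6 places 3 nowhere but r2c6. So r2c6=3.
Step 9. [r2c1∈{4}] r2c1's peers cover all but 4, so r2c1=4.
Step 10. [r1c4∈{4,6}] row 1 places 4 nowhere but r1c4, so r1c4=4.
Step 11. [r4c5∈{5}] nothing but 5 survives at r4c5, so r4c5=5.
Step 12. [r5c2∈{2}] r5c2's peers cover all but 2. So r5c2=2.
Step 13. [r1c3∈{1}] r1c3 has the single candidate 1 ⇒ r1c3=1.
Step 14. [r6c4∈{5}] r6c4 is down to just 5, so r6c4=5.
Step 15. [r5c3∈{5}] only 5 remains possible at r5c3, so r5c3=5.
Step 16. [r1c1∈{3}] nothing but 3 survives at r1c1. So r1c1=3.
Step 17. [r1c2∈{6}] nothing but 6 survives at r1c2 ⇒ r1c2=6.
Step 18. [r4c4∈{1}] r4c4 is down to just 1 ⇒ r4c4=1.
Step 19. [r3c4∈{2}] r3c4 has the single candidate 2. So r3c4=2.
Step 20. [r3c6∈{4}] only 4 remains possible at r3c6, so r3c6=4.
Step 21. [r2c4∈{6}] r2c4's peers cover all but 6 ⇒ r2c4=6.
Step 22. [r5c6∈{1}] only 1 remains possible at r5c6, so r5c6=1.
Step 23. [r6c2∈{4}] r6c2 has the single candidate 4. So r6c2=4.

Answer: 3 6 1 4 2 5 / 4 5 2 6 1 3 / 5 1 6 2 3 4 / 2 3 4 1 5 6 / 6 2 5 3 4 1 / 1 4 3 5 6 2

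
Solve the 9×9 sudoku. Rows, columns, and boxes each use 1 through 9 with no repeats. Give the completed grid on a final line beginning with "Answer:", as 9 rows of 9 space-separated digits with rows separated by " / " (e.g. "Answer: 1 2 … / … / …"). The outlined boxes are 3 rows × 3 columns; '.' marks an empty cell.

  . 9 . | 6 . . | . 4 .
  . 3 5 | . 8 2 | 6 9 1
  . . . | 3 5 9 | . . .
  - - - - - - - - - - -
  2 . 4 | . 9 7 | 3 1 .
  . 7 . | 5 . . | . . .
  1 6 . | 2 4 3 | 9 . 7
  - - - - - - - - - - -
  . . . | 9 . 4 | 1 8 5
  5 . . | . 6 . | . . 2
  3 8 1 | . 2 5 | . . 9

Step 1. [r3c9∈{8}] r3c9 has the single candidate 8 ⇒ r3c9=8.
Step 2. [r5c7∈{2,4,8}] in col 7, 8 fits only at r5c7 ⇒ r5c7=8.
Step 3. [r9c4∈{7}] r9c4's peers cover all but 7, so r9c4=7.
Step 4. [r2c1∈{4,7}] row 2 places 7 nowhere but r2c1 ⇒ r2c1=7.
Step 5. [r5c6∈{1,6}] col 6 places 6 nowhere but r5c6. So r5c6=6.
Step 6. [r7c3∈{2,6,7}] 7 has one home in row 7: r7c3 ⇒ r7c3=7.
Step 7. [r1c7∈{2,5,7}] across row 1, 5 lands solely at r1c7. So r1c7=5.
Step 8. [r3c7∈{2,7}] across col 7, 2 lands solely at r3c7, so r3c7=2.
Step 9. [r8c2∈{4}] only 4 remains possible at r8c2. So r8c2=4.
Step 10. [r8c6∈{1,8}] 8 has one home in col 6: r8c6. So r8c6=8.
Step 11. [r5c3∈{3,9}] in row 5, 3 fits only at r5c3 ⇒ r5c3=3.
Step 12. [r3c8∈{7}] r3c8 has the single candidate 7. So r3c8=7.
Step 13. [r3c3∈{6}] r3c3 is down to just 6. So r3c3=6.
Step 14. [r5c5∈{1}] only 1 remains possible at r5c5 ⇒ r5c5=1.
Step 15. [r6c3∈{8}] nothing but 8 survives at r6c3, so r6c3=8.
Step 16. [r5c8∈{2}] r5c8 is down to just 2, so r5c8=2.
Step 17. [r7c2∈{2}] nothing but 2 survives at r7c2 ⇒ r7c2=2.
Step 18. [r1c1∈{8}] r1c1 has the single candidate 8. So r1c1=8.
Step 19. [r8c3∈{9}] nothing but 9 survives at r8c3 ⇒ r8c3=9.
Step 20. [r1c9∈{3}] r1c9 is down to just 3 ⇒ r1c9=3.
Step 21. [r7c1∈{6}] nothing but 6 survives at r7c1. So r7c1=6.
Step 22. [r4c9∈{6}] r4c9's peers cover all but 6. So r4c9=6.
Step 23. [r3c2∈{1}] only 1 remains possible at r3c2. So r3c2=1.
Step 24. [r1c3∈{2}] r1c3's peers cover all but 2, so r1c3=2.
Step 25. [r9c7∈{4}] r9c7 is down to just 4 ⇒ r9c7=4.
Step 26. [r8c8∈{3}] r8c8's peers cover all but 3 ⇒ r8c8=3.
Step 27. [r6c8∈{5}] only 5 remains possible at r6c8, so r6c8=5.
Step 28. [r8c4∈{1}] only 1 remains possible at r8c4, so r8c4=1.
Step 29. [r5c9∈{4}] nothing but 4 survives at r5c9 ⇒ r5c9=4.
Step 30. [r9c8∈{6}] only 6 remains possible at r9c8, so r9c8=6.
Step 31. [r2c4∈{4}] r2c4's peers cover all but 4. So r2c4=4.
Step 32. [r8c7∈{7}] r8c7 is down to just 7, so r8c7=7.
Step 33. [r4c2∈{5}] only 5 remains possible at r4c2, so r4c2=5.
Step 34. [r3c1∈{4}] nothing but 4 survives at r3c1, so r3c1=4.
Step 35. [r1c5∈{7}] r1c5 has the single candidate 7 ⇒ r1c5=7.
Step 36. [r4c4∈{8}] nothing but 8 survives at r4c4, so r4c4=8.
Step 37. [r5c1∈{9}] r5c1 has the single candidate 9, so r5c1=9.
Step 38. [r7c5∈{3}] r7c5 has the single candidate 3, so r7c5=3.
Step 39. [r1c6∈{1}] only 1 remains possible at r1c6 ⇒ r1c6=1.

Answer: 8 9 2 6 7 1 5 4 3 / 7 3 5 4 8 2 6 9 1 / 4 1 6 3 5 9 2 7 8 / 2 5 4 8 9 7 3 1 6 / 9 7 3 5 1 6 8 2 4 / 1 6 8 2 4 3 9 5 7 / 6 2 7 9 3 4 1 8 5 / 5 4 9 1 6 8 7 3 2 / 3 8 1 7 2 5 4 6 9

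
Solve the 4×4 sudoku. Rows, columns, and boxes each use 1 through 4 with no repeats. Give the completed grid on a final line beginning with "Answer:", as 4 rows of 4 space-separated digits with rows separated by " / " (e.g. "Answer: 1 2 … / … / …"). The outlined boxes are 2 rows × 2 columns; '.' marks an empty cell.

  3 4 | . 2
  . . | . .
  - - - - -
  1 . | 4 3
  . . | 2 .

Step 1. [r2c2∈{1,2}] r2c2 is the only open cell in col 2 admitting 1 ⇒ r2c2=1.
Step 2. [r3c2∈{2}] r3c2's peers cover all but 2, so r3c2=2.
Step 3. [r4c4∈{1}] only 1 remains possible at r4c4 ⇒ r4c4=1.
Step 4. [r4c1∈{4}] only 4 remains possible at r4c1. So r4c1=4.
Step 5. [r2c3∈{3}] nothing but 3 survives at r2c3 ⇒ r2c3=3.
Step 6. [r1c3∈{1}] r1c3's peers cover all but 1. So r1c3=1.
Step 7. [r4c2∈{3}] r4c2 is down to just 3. So r4c2=3.
Step 8. [r2c4∈{4}] r2c4's peers cover all but 4, so r2c4=4.
Step 9. [r2c1∈{2}] nothing but 2 survives at r2c1 ⇒ r2c1=2.

Answer: 3 4 1 2 / 2 1 3 4 / 1 2 4 3 / 4 3 2 1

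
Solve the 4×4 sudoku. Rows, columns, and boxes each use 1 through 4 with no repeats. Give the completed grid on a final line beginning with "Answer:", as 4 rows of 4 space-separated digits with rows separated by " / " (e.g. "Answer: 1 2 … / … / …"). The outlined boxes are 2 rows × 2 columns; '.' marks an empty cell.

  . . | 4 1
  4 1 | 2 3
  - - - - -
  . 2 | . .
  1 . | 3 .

Step 1. [r3c1∈{3}] only 3 remains possible at r3c1 ⇒ r3c1=3.
Step 2. [r4c4∈{2,4}] row 4 places 2 nowhere but r4c4 ⇒ r4c4=2.
Step 3. [r3c3∈{1}] r3c3's peers cover all but 1. So r3c3=1.
Step 4. [r3c4∈{4}] r3c4's peers cover all but 4. So r3c4=4.
Step 5. [r1c2∈{3}] only 3 remains possible at r1c2. So r1c2=3.
Step 6. [r1c1∈{2}] only 2 remains possible at r1c1 ⇒ r1c1=2.
Step 7. [r4c2∈{4}] r4c2 has the single candidate 4. So r4c2=4.

Answer: 2 3 4 1 / 4 1 2 3 / 3 2 1 4 / 1 4 3 2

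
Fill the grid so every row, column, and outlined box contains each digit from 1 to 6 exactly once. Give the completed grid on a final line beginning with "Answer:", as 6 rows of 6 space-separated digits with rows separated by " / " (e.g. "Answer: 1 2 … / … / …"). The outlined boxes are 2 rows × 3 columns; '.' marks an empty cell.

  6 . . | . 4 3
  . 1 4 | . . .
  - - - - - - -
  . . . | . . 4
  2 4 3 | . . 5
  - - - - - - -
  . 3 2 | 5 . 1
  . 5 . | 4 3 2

Step 1. [r3c4∈{1,2,3,6}] row 3 places 3 nowhere but r3c4 ⇒ r3c4=3.
Step 2. [r3c5∈{1,2,6}] r3c5 is the only open cell in row 3 admitting 2. So r3c5=2.
Step 3. [r2c6∈{6}] r2c6's peers cover all but 6 ⇒ r2c6=6.
Step 4. [r6c1∈{1}] only 1 remains possible at r6c1 ⇒ r6c1=1.
Step 5. [r3c1∈{5}] only 5 remains possible at r3c1, so r3c1=5.
Step 6. [r4c5∈{1,6}] r4c5 is the only open cell in col 5 admitting 1 ⇒ r4c5=1.
Step 7. [r1c4∈{1,2}] in row 1, 1 fits only at r1c4 ⇒ r1c4=1.
Step 8. [r3c3∈{1,6}] 1 has one home in row 3: r3c3. So r3c3=1.
Step 9. [r2c4∈{2}] nothing but 2 survives at r2c4 ⇒ r2c4=2.
Step 10. [r6c3∈{6}] r6c3 is down to just 6 ⇒ r6c3=6.
Step 11. [r2c5∈{5}] only 5 remains possible at r2c5 ⇒ r2c5=5.
Step 12. [r5c1∈{4}] r5c1's peers cover all but 4, so r5c1=4.
Step 13. [r3c2∈{6}] r3c2 has the single candidate 6, so r3c2=6.
Step 14. [r1c3∈{5}] r1c3 is down to just 5. So r1c3=5.
Step 15. [r1c2∈{2}] r1c2 is down to just 2 ⇒ r1c2=2.
Step 16. [r4c4∈{6}] only 6 remains possible at r4c4, so r4c4=6.
Step 17. [r5c5∈{6}] r5c5 is down to just 6, so r5c5=6.
Step 18. [r2c1∈{3}] only 3 remains possible at r2c1 ⇒ r2c1=3.

Answer: 6 2 5 1 4 3 / 3 1 4 2 5 6 / 5 6 1 3 2 4 / 2 4 3 6 1 5 / 4 3 2 5 6 1 / 1 5 6 4 3 2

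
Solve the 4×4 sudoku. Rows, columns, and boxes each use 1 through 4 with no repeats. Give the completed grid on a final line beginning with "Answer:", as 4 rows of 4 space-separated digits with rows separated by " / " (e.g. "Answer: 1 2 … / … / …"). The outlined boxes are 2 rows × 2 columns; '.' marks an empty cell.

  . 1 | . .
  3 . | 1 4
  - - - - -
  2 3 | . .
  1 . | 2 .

Step 1. [r1c3∈{3}] nothing but 3 survives at r1c3, so r1c3=3.
Step 2. [r4c4∈{3}] only 3 remains possible at r4c4 ⇒ r4c4=3.
Step 3. [r3c3∈{4}] r3c3's peers cover all but 4. So r3c3=4.
Step 4. [r3c4∈{1}] r3c4's peers cover all but 1 ⇒ r3c4=1.
Step 5. [r1c4∈{2}] nothing but 2 survives at r1c4. So r1c4=2.
Step 6. [r4c2∈{4}] r4c2 has the single candidate 4. So r4c2=4.
Step 7. [r1c1∈{4}] only 4 remains possible at r1c1 ⇒ r1c1=4.
Step 8. [r2c2∈{2}] r2c2's peers cover all but 2 ⇒ r2c2=2.

Answer: 4 1 3 2 / 3 2 1 4 / 2 3 4 1 / 1 4 2 3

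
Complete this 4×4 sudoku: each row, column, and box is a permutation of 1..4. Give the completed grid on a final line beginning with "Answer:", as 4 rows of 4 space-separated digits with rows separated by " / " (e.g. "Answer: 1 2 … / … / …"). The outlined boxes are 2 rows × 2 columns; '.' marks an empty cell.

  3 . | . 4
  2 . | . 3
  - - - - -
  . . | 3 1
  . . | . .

Step 1. [r3c1∈{4}] nothing but 4 survives at r3c1, so r3c1=4.
Step 2. [r1c2∈{1}] r1c2 has the single candidate 1 ⇒ r1c2=1.
Step 3. [r4c4∈{2}] r4c4 has the single candidate 2. So r4c4=2.
Step 4. [r1c3∈{2}] only 2 remains possible at r1c3, so r1c3=2.
Step 5. [r4c3∈{4}] r4c3 has the single candidate 4 ⇒ r4c3=4.
Step 6. [r4c1∈{1}] nothing but 1 survives at r4c1. So r4c1=1.
Step 7. [r2c3∈{1}] only 1 remains possible at r2c3, so r2c3=1.
Step 8. [r2c2∈{4}] r2c2 has the single candidate 4. So r2c2=4.
Step 9. [r3c2∈{2}] only 2 remains possible at r3c2 ⇒ r3c2=2.
Step 10. [r4c2∈{3}] nothing but 3 survives at r4c2, so r4c2=3.

Answer: 3 1 2 4 / 2 4 1 3 / 4 2 3 1 / 1 3 4 2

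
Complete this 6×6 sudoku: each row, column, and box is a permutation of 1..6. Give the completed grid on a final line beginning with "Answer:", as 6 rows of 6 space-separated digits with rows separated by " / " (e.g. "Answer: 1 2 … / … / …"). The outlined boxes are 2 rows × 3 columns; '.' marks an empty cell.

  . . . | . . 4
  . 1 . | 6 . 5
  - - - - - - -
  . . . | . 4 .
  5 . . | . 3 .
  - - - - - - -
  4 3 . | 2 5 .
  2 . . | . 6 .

Step 1. [r3c1∈{1,3,6}] in col 1, 1 fits only at r3c1, so r3c1=1.
Step 2. [r1c4∈{1,3}] in box 2, 3 fits only at r1c4 ⇒ r1c4=3.
Step 3. [r5c6∈{1}] r5c6 has the single candidate 1, so r5c6=1.
Step 4. [r5c3∈{6}] r5c3 is down to just 6. So r5c3=6.
Step 5. [r2c3∈{2,3,4}] row 2 places 4 nowhere but r2c3, so r2c3=4.
Step 6. [r4c3∈{2}] r4c3's peers cover all but 2. So r4c3=2.
Step 7. [r1c2∈{2,5,6}] 2 has one home in col 2: r1c2. So r1c2=2.
Step 8. [r3c2∈{6}] only 6 remains possible at r3c2 ⇒ r3c2=6.
Step 9. [r6c2∈{5}] r6c2 has the single candidate 5. So r6c2=5.
Step 10. [r3c6∈{2}] only 2 remains possible at r3c6. So r3c6=2.
Step 11. [r4c6∈{6}] nothing but 6 survives at r4c6, so r4c6=6.
Step 12. [r1c3∈{5}] r1c3's peers cover all but 5, so r1c3=5.
Step 13. [r4c2∈{4}] r4c2's peers cover all but 4, so r4c2=4.
Step 14. [r3c3∈{3}] nothing but 3 survives at r3c3 ⇒ r3c3=3.
Step 15. [r6c3∈{1}] r6c3 has the single candidate 1 ⇒ r6c3=1.
Step 16. [r2c1∈{3}] r2c1's peers cover all but 3 ⇒ r2c1=3.
Step 17. [r4c4∈{1}] r4c4 is down to just 1, so r4c4=1.
Step 18. [r6c4∈{4}] only 4 remains possible at r6c4. So r6c4=4.
Step 19. [r3c4∈{5}] r3c4 is down to just 5 ⇒ r3c4=5.
Step 20. [r1c5∈{1}] r1c5's peers cover all but 1, so r1c5=1.
Step 21. [r2c5∈{2}] r2c5 is down to just 2, so r2c5=2.
Step 22. [r1c1∈{6}] nothing but 6 survives at r1c1 ⇒ r1c1=6.
Step 23. [r6c6∈{3}] r6c6's peers cover all but 3. So r6c6=3.

Answer: 6 2 5 3 1 4 / 3 1 4 6 2 5 / 1 6 3 5 4 2 / 5 4 2 1 3 6 / 4 3 6 2 5 1 / 2 5 1 4 6 3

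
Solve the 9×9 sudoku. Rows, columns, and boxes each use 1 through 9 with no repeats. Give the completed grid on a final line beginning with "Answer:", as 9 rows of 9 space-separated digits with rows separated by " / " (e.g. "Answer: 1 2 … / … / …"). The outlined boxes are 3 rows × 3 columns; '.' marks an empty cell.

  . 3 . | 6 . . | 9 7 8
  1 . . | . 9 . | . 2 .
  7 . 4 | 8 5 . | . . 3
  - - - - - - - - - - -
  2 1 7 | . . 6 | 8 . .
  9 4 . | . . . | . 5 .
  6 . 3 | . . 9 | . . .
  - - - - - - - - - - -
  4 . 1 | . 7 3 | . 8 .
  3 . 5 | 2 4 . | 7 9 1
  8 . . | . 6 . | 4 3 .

Step 1. [r2c9∈{4,5,6}] in box 3, 4 fits only at r2c9, so r2c9=4.
Step 2. [r4c4∈{3,4,5}] 5 has one home in row 4: r4c4, so r4c4=5.
Step 3. [r5c7∈{1,2,3,6}] 3 has one home in col 7: r5c7. So r5c7=3.
Step 4. [r1c3∈{2}] r1c3 is down to just 2 ⇒ r1c3=2.
Step 5. [r2c3∈{6,8}] r2c3 is the only open cell in col 3 admitting 6 ⇒ r2c3=6.
Step 6. [r1c5∈{1}] r1c5's peers cover all but 1 ⇒ r1c5=1.
Step 7. [r9c3∈{9}] r9c3's peers cover all but 9, so r9c3=9.
Step 8. [r9c4∈{1}] nothing but 1 survives at r9c4 ⇒ r9c4=1.
Step 9. [r5c4∈{7}] only 7 remains possible at r5c4. So r5c4=7.
Step 10. [r5c3∈{8}] nothing but 8 survives at r5c3. So r5c3=8.
Step 11. [r5c5∈{2}] only 2 remains possible at r5c5, so r5c5=2.
Step 12. [r3c8∈{1,6}] 6 has one home in col 8: r3c8. So r3c8=6.
Step 13. [r7c7∈{2,5,6}] r7c7 is the only open cell in col 7 admitting 6 ⇒ r7c7=6.
Step 14. [r7c9∈{2,5}] 5 has one home in row 7: r7c9, so r7c9=5.
Step 15. [r6c7∈{1,2}] 2 has one home in col 7: r6c7. So r6c7=2.
Step 16. [r2c7∈{5}] r2c7's peers cover all but 5. So r2c7=5.
Step 17. [r7c2∈{2}] r7c2 is down to just 2, so r7c2=2.
Step 18. [r6c4∈{4}] r6c4's peers cover all but 4 ⇒ r6c4=4.
Step 19. [r7c4∈{9}] r7c4's peers cover all but 9, so r7c4=9.
Step 20. [r2c6∈{7}] r2c6 is down to just 7. So r2c6=7.
Step 21. [r2c4∈{3}] r2c4 has the single candidate 3 ⇒ r2c4=3.
Step 22. [r8c6∈{8}] nothing but 8 survives at r8c6 ⇒ r8c6=8.
Step 23. [r6c5∈{8}] r6c5 has the single candidate 8 ⇒ r6c5=8.
Step 24. [r6c9∈{7}] r6c9 has the single candidate 7, so r6c9=7.
Step 25. [r1c1∈{5}] r1c1 is down to just 5, so r1c1=5.
Step 26. [r4c8∈{4}] only 4 remains possible at r4c8 ⇒ r4c8=4.
Step 27. [r4c5∈{3}] r4c5 is down to just 3. So r4c5=3.
Step 28. [r9c6∈{5}] only 5 remains possible at r9c6 ⇒ r9c6=5.
Step 29. [r9c2∈{7}] only 7 remains possible at r9c2. So r9c2=7.
Step 30. [r4c9∈{9}] only 9 remains possible at r4c9. So r4c9=9.
Step 31. [r6c8∈{1}] r6c8 is down to just 1 ⇒ r6c8=1.
Step 32. [r1c6∈{4}] only 4 remains possible at r1c6. So r1c6=4.
Step 33. [r3c7∈{1}] r3c7's peers cover all but 1 ⇒ r3c7=1.
Step 34. [r8c2∈{6}] r8c2 is down to just 6. So r8c2=6.
Step 35. [r5c9∈{6}] r5c9 is down to just 6. So r5c9=6.
Step 36. [r3c2∈{9}] r3c2 has the single candidate 9 ⇒ r3c2=9.
Step 37. [r3c6∈{2}] r3c6 has the single candidate 2 ⇒ r3c6=2.
Step 38. [r9c9∈{2}] r9c9's peers cover all but 2, so r9c9=2.
Step 39. [r5c6∈{1}] only 1 remains possible at r5c6 ⇒ r5c6=1.
Step 40. [r6c2∈{5}] nothing but 5 survives at r6c2, so r6c2=5.
Step 41. [r2c2∈{8}] r2c2's peers cover all but 8, so r2c2=8.

Answer: 5 3 2 6 1 4 9 7 8 / 1 8 6 3 9 7 5 2 4 / 7 9 4 8 5 2 1 6 3 / 2 1 7 5 3 6 8 4 9 / 9 4 8 7 2 1 3 5 6 / 6 5 3 4 8 9 2 1 7 / 4 2 1 9 7 3 6 8 5 / 3 6 5 2 4 8 7 9 1 / 8 7 9 1 6 5 4 3 2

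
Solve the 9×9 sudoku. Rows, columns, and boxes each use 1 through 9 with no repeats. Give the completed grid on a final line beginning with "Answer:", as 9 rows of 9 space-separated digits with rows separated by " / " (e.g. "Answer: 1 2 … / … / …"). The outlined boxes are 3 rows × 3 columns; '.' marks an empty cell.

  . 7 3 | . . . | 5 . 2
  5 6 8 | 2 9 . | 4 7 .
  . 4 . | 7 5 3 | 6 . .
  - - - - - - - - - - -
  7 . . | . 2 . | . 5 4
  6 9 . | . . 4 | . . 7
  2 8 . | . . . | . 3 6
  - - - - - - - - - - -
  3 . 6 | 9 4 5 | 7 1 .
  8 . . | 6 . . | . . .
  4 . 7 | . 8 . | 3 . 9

Step 1. [r9c4∈{1}] r9c4's peers cover all but 1, so r9c4=1.
Step 2. [r4c3∈{1}] only 1 remains possible at r4c3. So r4c3=1.
Step 3. [r8c7∈{2}] only 2 remains possible at r8c7 ⇒ r8c7=2.
Step 4. [r2c6∈{1}] r2c6's peers cover all but 1, so r2c6=1.
Step 5. [r4c6∈{6,8,9}] 6 has one home in row 4: r4c6, so r4c6=6.
Step 6. [r5c3∈{5}] r5c3 is down to just 5, so r5c3=5.
Step 7. [r8c5∈{3,7}] row 8 places 3 nowhere but r8c5, so r8c5=3.
Step 8. [r1c1∈{1,9}] row 1 places 1 nowhere but r1c1 ⇒ r1c1=1.
Step 9. [r5c5∈{1}] nothing but 1 survives at r5c5. So r5c5=1.
Step 10. [r5c7∈{8}] nothing but 8 survives at r5c7, so r5c7=8.
Step 11. [r4c4∈{3,8}] r4c4 is the only open cell in row 4 admitting 8, so r4c4=8.
Step 12. [r1c8∈{8,9}] in row 1, 9 fits only at r1c8 ⇒ r1c8=9.
Step 13. [r9c2∈{2,5}] in row 9, 5 fits only at r9c2 ⇒ r9c2=5.
Step 14. [r6c6∈{7,9}] 9 has one home in col 6: r6c6, so r6c6=9.
Step 15. [r3c3∈{2,9}] in row 3, 2 fits only at r3c3 ⇒ r3c3=2.
Step 16. [r7c9∈{8}] nothing but 8 survives at r7c9, so r7c9=8.
Step 17. [r8c3∈{9}] nothing but 9 survives at r8c3, so r8c3=9.
Step 18. [r6c3∈{4}] nothing but 4 survives at r6c3, so r6c3=4.
Step 19. [r2c9∈{3}] only 3 remains possible at r2c9. So r2c9=3.
Step 20. [r9c6∈{2}] r9c6's peers cover all but 2, so r9c6=2.
Step 21. [r8c6∈{7}] only 7 remains possible at r8c6, so r8c6=7.
Step 22. [r4c2∈{3}] only 3 remains possible at r4c2. So r4c2=3.
Step 23. [r1c5∈{6}] r1c5 is down to just 6, so r1c5=6.
Step 24. [r9c8∈{6}] r9c8 has the single candidate 6 ⇒ r9c8=6.
Step 25. [r8c2∈{1}] r8c2's peers cover all but 1. So r8c2=1.
Step 26. [r1c4∈{4}] r1c4 is down to just 4 ⇒ r1c4=4.
Step 27. [r1c6∈{8}] r1c6's peers cover all but 8, so r1c6=8.
Step 28. [r6c5∈{7}] nothing but 7 survives at r6c5 ⇒ r6c5=7.
Step 29. [r3c1∈{9}] r3c1's peers cover all but 9, so r3c1=9.
Step 30. [r5c8∈{2}] r5c8 is down to just 2, so r5c8=2.
Step 31. [r3c8∈{8}] r3c8's peers cover all but 8. So r3c8=8.
Step 32. [r5c4∈{3}] r5c4 has the single candidate 3, so r5c4=3.
Step 33. [r8c9∈{5}] r8c9 is down to just 5, so r8c9=5.
Step 34. [r7c2∈{2}] r7c2 has the single candidate 2 ⇒ r7c2=2.
Step 35. [r3c9∈{1}] r3c9 has the single candidate 1, so r3c9=1.
Step 36. [r4c7∈{9}] nothing but 9 survives at r4c7 ⇒ r4c7=9.
Step 37. [r8c8∈{4}] only 4 remains possible at r8c8. So r8c8=4.
Step 38. [r6c7∈{1}] nothing but 1 survives at r6c7. So r6c7=1.
Step 39. [r6c4∈{5}] r6c4's peers cover all but 5, so r6c4=5.

Answer: 1 7 3 4 6 8 5 9 2 / 5 6 8 2 9 1 4 7 3 / 9 4 2 7 5 3 6 8 1 / 7 3 1 8 2 6 9 5 4 / 6 9 5 3 1 4 8 2 7 / 2 8 4 5 7 9 1 3 6 / 3 2 6 9 4 5 7 1 8 / 8 1 9 6 3 7 2 4 5 / 4 5 7 1 8 2 3 6 9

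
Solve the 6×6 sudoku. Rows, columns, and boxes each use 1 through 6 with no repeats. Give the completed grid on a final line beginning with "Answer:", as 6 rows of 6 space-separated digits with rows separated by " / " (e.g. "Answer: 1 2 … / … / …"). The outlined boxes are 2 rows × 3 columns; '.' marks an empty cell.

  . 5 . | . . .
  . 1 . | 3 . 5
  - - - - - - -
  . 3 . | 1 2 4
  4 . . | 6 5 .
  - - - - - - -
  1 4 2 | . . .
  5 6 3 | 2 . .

Step 1. [r3c1∈{6}] r3c1 is down to just 6. So r3c1=6.
Step 2. [r1c6∈{1,2,6}] r1c6 is the only open cell in col 6 admitting 2 ⇒ r1c6=2.
Step 3. [r1c5∈{1,4,6}] across row 1, 1 lands solely at r1c5. So r1c5=1.
Step 4. [r2c5∈{4,6}] 6 has one home in box 2: r2c5 ⇒ r2c5=6.
Step 5. [r4c6∈{3}] r4c6's peers cover all but 3, so r4c6=3.
Step 6. [r1c4∈{4}] only 4 remains possible at r1c4 ⇒ r1c4=4.
Step 7. [r4c3∈{1}] r4c3 is down to just 1. So r4c3=1.
Step 8. [r6c5∈{4}] nothing but 4 survives at r6c5. So r6c5=4.
Step 9. [r6c6∈{1}] r6c6 has the single candidate 1, so r6c6=1.
Step 10. [r2c3∈{4}] only 4 remains possible at r2c3. So r2c3=4.
Step 11. [r4c2∈{2}] nothing but 2 survives at r4c2. So r4c2=2.
Step 12. [r1c1∈{3}] r1c1's peers cover all but 3 ⇒ r1c1=3.
Step 13. [r1c3∈{6}] r1c3 has the single candidate 6 ⇒ r1c3=6.
Step 14. [r5c6∈{6}] nothing but 6 survives at r5c6 ⇒ r5c6=6.
Step 15. [r3c3∈{5}] r3c3 has the single candidate 5 ⇒ r3c3=5.
Step 16. [r5c4∈{5}] r5c4 has the single candidate 5, so r5c4=5.
Step 17. [r5c5∈{3}] nothing but 3 survives at r5c5, so r5c5=3.
Step 18. [r2c1∈{2}] r2c1 has the single candidate 2, so r2c1=2.

Answer: 3 5 6 4 1 2 / 2 1 4 3 6 5 / 6 3 5 1 2 4 / 4 2 1 6 5 3 / 1 4 2 5 3 6 / 5 6 3 2 4 1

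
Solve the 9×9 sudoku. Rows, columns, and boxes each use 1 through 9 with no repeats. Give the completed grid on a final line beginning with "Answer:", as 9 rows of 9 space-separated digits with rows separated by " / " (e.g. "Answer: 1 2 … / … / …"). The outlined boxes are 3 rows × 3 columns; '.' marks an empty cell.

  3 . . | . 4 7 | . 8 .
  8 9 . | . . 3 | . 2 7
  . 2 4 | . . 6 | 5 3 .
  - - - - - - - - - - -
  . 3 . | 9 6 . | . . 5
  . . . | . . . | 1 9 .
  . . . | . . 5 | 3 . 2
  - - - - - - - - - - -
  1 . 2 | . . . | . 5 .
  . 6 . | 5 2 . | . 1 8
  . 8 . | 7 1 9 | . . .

Step 1. [r8c6∈{4}] only 4 remains possible at r8c6. So r8c6=4.
Step 2. [r2c4∈{1}] r2c4 has the single candidate 1. So r2c4=1.
Step 3. [r3c4∈{8}] nothing but 8 survives at r3c4. So r3c4=8.
Step 4. [r6c4∈{4}] r6c4 is down to just 4. So r6c4=4.
Step 5. [r2c7∈{4,6}] 4 has one home in row 2: r2c7, so r2c7=4.
Step 6. [r2c3∈{5,6}] 6 has one home in row 2: r2c3, so r2c3=6.
Step 7. [r3c1∈{7}] r3c1 is down to just 7 ⇒ r3c1=7.
Step 8. [r4c7∈{7,8}] 8 has one home in col 7: r4c7. So r4c7=8.
Step 9. [r8c1∈{9}] only 9 remains possible at r8c1, so r8c1=9.
Step 10. [r6c3∈{1,7,8,9}] across row 6, 9 lands solely at r6c3, so r6c3=9.
Step 11. [r6c5∈{7,8}] 8 has one home in row 6: r6c5. So r6c5=8.
Step 12. [r7c5∈{3}] only 3 remains possible at r7c5 ⇒ r7c5=3.
Step 13. [r9c9∈{3,4,6}] col 9 places 3 nowhere but r9c9. So r9c9=3.
Step 14. [r6c2∈{1,7}] in row 6, 1 fits only at r6c2 ⇒ r6c2=1.
Step 15. [r4c3∈{7}] r4c3's peers cover all but 7, so r4c3=7.
Step 16. [r5c6∈{2}] nothing but 2 survives at r5c6. So r5c6=2.
Step 17. [r4c8∈{4}] nothing but 4 survives at r4c8, so r4c8=4.
Step 18. [r9c8∈{6}] r9c8 has the single candidate 6. So r9c8=6.
Step 19. [r9c3∈{5}] r9c3 is down to just 5, so r9c3=5.
Step 20. [r5c1∈{4,5,6}] 5 has one home in col 1: r5c1, so r5c1=5.
Step 21. [r1c7∈{6,9}] in col 7, 6 fits only at r1c7 ⇒ r1c7=6.
Step 22. [r1c9∈{1,9}] 9 has one home in row 1: r1c9, so r1c9=9.
Step 23. [r7c2∈{4,7}] across col 2, 7 lands solely at r7c2 ⇒ r7c2=7.
Step 24. [r1c4∈{2}] only 2 remains possible at r1c4 ⇒ r1c4=2.
Step 25. [r5c3∈{8}] r5c3 is down to just 8, so r5c3=8.
Step 26. [r5c2∈{4}] nothing but 4 survives at r5c2. So r5c2=4.
Step 27. [r5c4∈{3}] r5c4 is down to just 3 ⇒ r5c4=3.
Step 28. [r8c7∈{7}] r8c7's peers cover all but 7, so r8c7=7.
Step 29. [r3c5∈{9}] r3c5's peers cover all but 9. So r3c5=9.
Step 30. [r6c1∈{6}] r6c1's peers cover all but 6 ⇒ r6c1=6.
Step 31. [r7c7∈{9}] r7c7 is down to just 9 ⇒ r7c7=9.
Step 32. [r7c4∈{6}] r7c4 is down to just 6. So r7c4=6.
Step 33. [r7c6∈{8}] r7c6 has the single candidate 8 ⇒ r7c6=8.
Step 34. [r9c7∈{2}] r9c7 has the single candidate 2, so r9c7=2.
Step 35. [r3c9∈{1}] r3c9 has the single candidate 1. So r3c9=1.
Step 36. [r7c9∈{4}] r7c9 has the single candidate 4. So r7c9=4.
Step 37. [r4c6∈{1}] nothing but 1 survives at r4c6 ⇒ r4c6=1.
Step 38. [r4c1∈{2}] r4c1 is down to just 2 ⇒ r4c1=2.
Step 39. [r1c2∈{5}] r1c2 is down to just 5 ⇒ r1c2=5.
Step 40. [r2c5∈{5}] r2c5 has the single candidate 5 ⇒ r2c5=5.
Step 41. [r1c3∈{1}] nothing but 1 survives at r1c3, so r1c3=1.
Step 42. [r5c9∈{6}] r5c9's peers cover all but 6 ⇒ r5c9=6.
Step 43. [r8c3∈{3}] r8c3's peers cover all but 3 ⇒ r8c3=3.
Step 44. [r5c5∈{7}] r5c5 is down to just 7 ⇒ r5c5=7.
Step 45. [r9c1∈{4}] r9c1 is down to just 4 ⇒ r9c1=4.
Step 46. [r6c8∈{7}] r6c8 has the single candidate 7, so r6c8=7.

Answer: 3 5 1 2 4 7 6 8 9 / 8 9 6 1 5 3 4 2 7 / 7 2 4 8 9 6 5 3 1 / 2 3 7 9 6 1 8 4 5 / 5 4 8 3 7 2 1 9 6 / 6 1 9 4 8 5 3 7 2 / 1 7 2 6 3 8 9 5 4 / 9 6 3 5 2 4 7 1 8 / 4 8 5 7 1 9 2 6 3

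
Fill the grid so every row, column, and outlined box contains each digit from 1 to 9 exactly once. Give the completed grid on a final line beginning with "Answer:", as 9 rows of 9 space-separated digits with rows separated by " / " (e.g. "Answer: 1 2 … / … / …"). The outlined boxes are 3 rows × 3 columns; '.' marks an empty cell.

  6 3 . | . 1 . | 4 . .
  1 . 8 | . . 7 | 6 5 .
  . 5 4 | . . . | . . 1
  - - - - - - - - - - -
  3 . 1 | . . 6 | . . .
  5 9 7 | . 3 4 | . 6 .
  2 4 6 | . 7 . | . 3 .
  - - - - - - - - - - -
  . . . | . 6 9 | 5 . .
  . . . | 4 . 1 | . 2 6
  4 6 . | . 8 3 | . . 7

Step 1. [r4c2∈{8}] r4c2 has the single candidate 8. So r4c2=8.
Step 2. [r3c1∈{7,9}] across box 1, 7 lands solely at r3c1 ⇒ r3c1=7.
Step 3. [r1c3∈{2,9}] across box 1, 9 lands solely at r1c3. So r1c3=9.
Step 4. [r2c2∈{2}] nothing but 2 survives at r2c2. So r2c2=2.
Step 5. [r3c4∈{2,3,6,8,9}] row 3 places 6 nowhere but r3c4, so r3c4=6.
Step 6. [r3c7∈{2,3,8,9}] across row 3, 3 lands solely at r3c7, so r3c7=3.
Step 7. [r2c9∈{9}] r2c9's peers cover all but 9, so r2c9=9.
Step 8. [r1c9∈{2,8}] in box 3, 2 fits only at r1c9 ⇒ r1c9=2.
Step 9. [r5c9∈{8}] r5c9 has the single candidate 8 ⇒ r5c9=8.
Step 10. [r6c9∈{5}] only 5 remains possible at r6c9 ⇒ r6c9=5.
Step 11. [r8c7∈{8,9}] col 7 places 8 nowhere but r8c7 ⇒ r8c7=8.
Step 12. [r4c7∈{2,7,9}] 7 has one home in col 7: r4c7 ⇒ r4c7=7.
Step 13. [r6c6∈{8}] r6c6's peers cover all but 8, so r6c6=8.
Step 14. [r8c5∈{5}] r8c5's peers cover all but 5, so r8c5=5.
Step 15. [r9c4∈{2}] r9c4 is down to just 2. So r9c4=2.
Step 16. [r4c5∈{2,9}] across row 4, 2 lands solely at r4c5. So r4c5=2.
Step 17. [r7c2∈{1,7}] in col 2, 1 fits only at r7c2. So r7c2=1.
Step 18. [r7c9∈{3,4}] across col 9, 3 lands solely at r7c9, so r7c9=3.
Step 19. [r1c4∈{5,8}] in col 4, 8 fits only at r1c4 ⇒ r1c4=8.
Step 20. [r9c8∈{1,9}] col 8 places 1 nowhere but r9c8, so r9c8=1.
Step 21. [r4c8∈{4,9}] r4c8 is the only open cell in col 8 admitting 9 ⇒ r4c8=9.
Step 22. [r6c7∈{1}] nothing but 1 survives at r6c7, so r6c7=1.
Step 23. [r7c4∈{7}] nothing but 7 survives at r7c4. So r7c4=7.
Step 24. [r1c8∈{7}] nothing but 7 survives at r1c8. So r1c8=7.
Step 25. [r3c8∈{8}] r3c8 is down to just 8. So r3c8=8.
Step 26. [r6c4∈{9}] r6c4 is down to just 9, so r6c4=9.
Step 27. [r5c7∈{2}] nothing but 2 survives at r5c7. So r5c7=2.
Step 28. [r3c6∈{2}] nothing but 2 survives at r3c6, so r3c6=2.
Step 29. [r3c5∈{9}] r3c5 is down to just 9. So r3c5=9.
Step 30. [r1c6∈{5}] r1c6's peers cover all but 5. So r1c6=5.
Step 31. [r5c4∈{1}] r5c4's peers cover all but 1 ⇒ r5c4=1.
Step 32. [r4c9∈{4}] r4c9 is down to just 4. So r4c9=4.
Step 33. [r9c7∈{9}] r9c7 has the single candidate 9. So r9c7=9.
Step 34. [r2c4∈{3}] r2c4's peers cover all but 3, so r2c4=3.
Step 35. [r4c4∈{5}] r4c4 has the single candidate 5. So r4c4=5.
Step 36. [r7c1∈{8}] r7c1 is down to just 8, so r7c1=8.
Step 37. [r9c3∈{5}] only 5 remains possible at r9c3, so r9c3=5.
Step 38. [r8c2∈{7}] nothing but 7 survives at r8c2 ⇒ r8c2=7.
Step 39. [r8c1∈{9}] r8c1's peers cover all but 9, so r8c1=9.
Step 40. [r7c3∈{2}] r7c3 has the single candidate 2. So r7c3=2.
Step 41. [r7c8∈{4}] r7c8 is down to just 4. So r7c8=4.
Step 42. [r8c3∈{3}] nothing but 3 survives at r8c3. So r8c3=3.
Step 43. [r2c5∈{4}] r2c5's peers cover all but 4. So r2c5=4.

Answer: 6 3 9 8 1 5 4 7 2 / 1 2 8 3 4 7 6 5 9 / 7 5 4 6 9 2 3 8 1 / 3 8 1 5 2 6 7 9 4 / 5 9 7 1 3 4 2 6 8 / 2 4 6 9 7 8 1 3 5 / 8 1 2 7 6 9 5 4 3 / 9 7 3 4 5 1 8 2 6 / 4 6 5 2 8 3 9 1 7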